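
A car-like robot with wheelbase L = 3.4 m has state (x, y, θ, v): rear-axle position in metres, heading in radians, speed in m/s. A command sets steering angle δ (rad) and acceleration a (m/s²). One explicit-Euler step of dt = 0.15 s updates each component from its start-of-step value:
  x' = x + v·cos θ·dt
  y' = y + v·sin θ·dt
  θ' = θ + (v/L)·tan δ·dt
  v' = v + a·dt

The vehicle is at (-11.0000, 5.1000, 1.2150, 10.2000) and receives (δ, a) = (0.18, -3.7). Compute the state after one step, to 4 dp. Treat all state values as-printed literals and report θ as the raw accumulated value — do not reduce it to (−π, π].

x' = -11.0000 + 10.2000·cos(1.2150)·0.15 = -10.4670
y' = 5.1000 + 10.2000·sin(1.2150)·0.15 = 6.5342
θ' = 1.2150 + (10.2000/3.4)·tan(0.18)·0.15 = 1.2969
v' = 10.2000 − 3.7000·0.15 = 9.6450

(-10.4670, 6.5342, 1.2969, 9.6450)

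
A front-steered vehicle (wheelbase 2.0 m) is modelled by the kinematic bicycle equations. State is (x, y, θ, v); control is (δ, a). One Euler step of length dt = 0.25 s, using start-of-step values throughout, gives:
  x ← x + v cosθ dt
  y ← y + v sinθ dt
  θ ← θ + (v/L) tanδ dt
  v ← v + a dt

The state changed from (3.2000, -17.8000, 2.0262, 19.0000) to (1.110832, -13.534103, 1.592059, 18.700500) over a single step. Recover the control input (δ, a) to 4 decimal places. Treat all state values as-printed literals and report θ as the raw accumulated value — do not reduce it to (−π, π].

δ = -0.1808, a = -1.1980

a = (v'−v)/dt = (-0.299500)/0.25 = -1.1980
Δθ = θ'−θ = -0.434141;  (v·dt/L) = 19.0000·0.25/2.0 = 2.375000
tan δ = Δθ·L/(v·dt) = -0.182796  →  δ = -0.1808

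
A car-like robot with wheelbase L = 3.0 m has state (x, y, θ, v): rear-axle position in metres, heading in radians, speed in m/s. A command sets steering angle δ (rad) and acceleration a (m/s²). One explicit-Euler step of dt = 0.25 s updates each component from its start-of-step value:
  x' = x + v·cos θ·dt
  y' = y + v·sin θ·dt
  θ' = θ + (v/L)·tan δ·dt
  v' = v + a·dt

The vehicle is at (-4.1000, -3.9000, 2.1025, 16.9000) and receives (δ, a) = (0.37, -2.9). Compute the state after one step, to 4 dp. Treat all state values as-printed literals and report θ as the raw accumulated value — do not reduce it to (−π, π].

x' = -4.1000 + 16.9000·cos(2.1025)·0.25 = -6.2421
y' = -3.9000 + 16.9000·sin(2.1025)·0.25 = -0.2583
θ' = 2.1025 + (16.9000/3.0)·tan(0.37)·0.25 = 2.6487
v' = 16.9000 − 2.9000·0.25 = 16.1750

(-6.2421, -0.2583, 2.6487, 16.1750)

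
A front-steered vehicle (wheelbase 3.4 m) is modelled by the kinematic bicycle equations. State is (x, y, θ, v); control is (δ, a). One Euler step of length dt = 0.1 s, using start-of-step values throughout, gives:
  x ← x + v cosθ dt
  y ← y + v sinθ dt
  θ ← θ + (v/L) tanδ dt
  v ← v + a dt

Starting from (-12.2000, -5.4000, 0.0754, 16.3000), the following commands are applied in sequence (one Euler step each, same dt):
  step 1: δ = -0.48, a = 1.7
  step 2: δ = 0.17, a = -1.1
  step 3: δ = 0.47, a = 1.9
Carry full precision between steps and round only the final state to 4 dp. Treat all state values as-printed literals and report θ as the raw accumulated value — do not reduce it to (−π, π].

(-7.3233, -5.7114, 0.1534, 16.5500)

after step 1 (δ=-0.48, a=1.7): (-10.574631, -5.277214, -0.174187, 16.470000)
after step 2 (δ=0.17, a=-1.1): (-8.952554, -5.562652, -0.091034, 16.360000)
after step 3 (δ=0.47, a=1.9): (-7.323328, -5.711378, 0.153387, 16.550000)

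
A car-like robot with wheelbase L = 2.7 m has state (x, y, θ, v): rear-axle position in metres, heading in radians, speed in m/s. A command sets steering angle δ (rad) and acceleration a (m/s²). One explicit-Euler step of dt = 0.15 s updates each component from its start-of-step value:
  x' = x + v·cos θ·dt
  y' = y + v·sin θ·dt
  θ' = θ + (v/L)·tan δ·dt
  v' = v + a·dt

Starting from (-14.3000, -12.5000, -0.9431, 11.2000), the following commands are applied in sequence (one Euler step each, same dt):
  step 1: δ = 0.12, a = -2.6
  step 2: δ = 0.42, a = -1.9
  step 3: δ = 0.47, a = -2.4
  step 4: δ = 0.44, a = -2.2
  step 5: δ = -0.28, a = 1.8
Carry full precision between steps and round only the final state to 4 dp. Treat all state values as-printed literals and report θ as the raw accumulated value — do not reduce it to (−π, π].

(-8.0327, -16.4977, -0.1941, 10.1050)

after step 1 (δ=0.12, a=-2.6): (-13.313367, -13.859763, -0.868073, 10.810000)
after step 2 (δ=0.42, a=-1.9): (-12.265394, -15.097105, -0.599881, 10.525000)
after step 3 (δ=0.47, a=-2.4): (-10.962289, -15.988379, -0.302862, 10.165000)
after step 4 (δ=0.44, a=-2.2): (-9.506936, -16.443141, -0.037002, 9.835000)
after step 5 (δ=-0.28, a=1.8): (-8.032696, -16.497716, -0.194119, 10.105000)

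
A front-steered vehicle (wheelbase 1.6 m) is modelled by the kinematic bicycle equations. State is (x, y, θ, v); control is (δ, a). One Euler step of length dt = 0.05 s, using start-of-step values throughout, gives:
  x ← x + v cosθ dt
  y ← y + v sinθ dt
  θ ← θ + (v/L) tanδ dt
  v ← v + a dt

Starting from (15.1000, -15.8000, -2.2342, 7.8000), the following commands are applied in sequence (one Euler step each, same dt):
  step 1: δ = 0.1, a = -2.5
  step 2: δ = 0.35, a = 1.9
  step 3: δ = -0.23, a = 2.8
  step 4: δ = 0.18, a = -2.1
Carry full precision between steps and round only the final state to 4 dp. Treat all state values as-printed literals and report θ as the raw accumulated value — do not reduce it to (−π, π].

(14.2015, -17.0708, -2.1341, 7.8050)

after step 1 (δ=0.1, a=-2.5): (14.859837, -16.107281, -2.209743, 7.675000)
after step 2 (δ=0.35, a=1.9): (14.630988, -16.415327, -2.122194, 7.770000)
after step 3 (δ=-0.23, a=2.8): (14.427461, -16.746248, -2.179047, 7.910000)
after step 4 (δ=0.18, a=-2.1): (14.201460, -17.070815, -2.134066, 7.805000)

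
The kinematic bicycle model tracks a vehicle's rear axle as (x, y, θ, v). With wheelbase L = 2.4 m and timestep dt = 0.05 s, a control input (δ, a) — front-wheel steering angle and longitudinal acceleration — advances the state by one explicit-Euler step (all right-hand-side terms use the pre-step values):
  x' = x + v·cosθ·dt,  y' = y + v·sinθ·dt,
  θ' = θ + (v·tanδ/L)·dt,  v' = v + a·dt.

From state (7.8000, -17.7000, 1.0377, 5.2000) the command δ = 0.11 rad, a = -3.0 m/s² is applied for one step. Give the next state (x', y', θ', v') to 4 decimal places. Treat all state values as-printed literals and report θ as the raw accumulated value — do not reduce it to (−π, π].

(7.9321, -17.4761, 1.0497, 5.0500)

x' = 7.8000 + 5.2000·cos(1.0377)·0.05 = 7.9321
y' = -17.7000 + 5.2000·sin(1.0377)·0.05 = -17.4761
θ' = 1.0377 + (5.2000/2.4)·tan(0.11)·0.05 = 1.0497
v' = 5.2000 − 3.0000·0.05 = 5.0500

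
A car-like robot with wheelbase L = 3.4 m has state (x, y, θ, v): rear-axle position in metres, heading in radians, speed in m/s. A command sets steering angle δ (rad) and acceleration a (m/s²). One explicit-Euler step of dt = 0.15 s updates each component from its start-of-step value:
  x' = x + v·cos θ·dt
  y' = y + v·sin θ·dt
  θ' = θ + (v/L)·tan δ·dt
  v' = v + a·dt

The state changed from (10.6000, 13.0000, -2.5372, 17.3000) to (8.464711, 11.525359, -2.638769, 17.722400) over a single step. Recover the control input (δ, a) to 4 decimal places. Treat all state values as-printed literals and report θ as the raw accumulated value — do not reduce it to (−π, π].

δ = -0.1323, a = 2.8160

a = (v'−v)/dt = (0.422400)/0.15 = 2.8160
Δθ = θ'−θ = -0.101569;  (v·dt/L) = 17.3000·0.15/3.4 = 0.763235
tan δ = Δθ·L/(v·dt) = -0.133077  →  δ = -0.1323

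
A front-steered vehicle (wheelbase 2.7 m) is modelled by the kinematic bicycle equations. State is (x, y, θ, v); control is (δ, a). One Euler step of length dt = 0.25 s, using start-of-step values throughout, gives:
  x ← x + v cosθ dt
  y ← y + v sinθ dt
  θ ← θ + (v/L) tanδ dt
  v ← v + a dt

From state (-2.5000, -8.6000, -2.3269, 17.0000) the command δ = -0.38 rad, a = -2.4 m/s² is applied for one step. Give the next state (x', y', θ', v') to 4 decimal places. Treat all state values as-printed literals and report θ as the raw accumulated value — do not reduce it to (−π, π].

x' = -2.5000 + 17.0000·cos(-2.3269)·0.25 = -5.4159
y' = -8.6000 + 17.0000·sin(-2.3269)·0.25 = -11.6919
θ' = -2.3269 + (17.0000/2.7)·tan(-0.38)·0.25 = -2.9556
v' = 17.0000 − 2.4000·0.25 = 16.4000

(-5.4159, -11.6919, -2.9556, 16.4000)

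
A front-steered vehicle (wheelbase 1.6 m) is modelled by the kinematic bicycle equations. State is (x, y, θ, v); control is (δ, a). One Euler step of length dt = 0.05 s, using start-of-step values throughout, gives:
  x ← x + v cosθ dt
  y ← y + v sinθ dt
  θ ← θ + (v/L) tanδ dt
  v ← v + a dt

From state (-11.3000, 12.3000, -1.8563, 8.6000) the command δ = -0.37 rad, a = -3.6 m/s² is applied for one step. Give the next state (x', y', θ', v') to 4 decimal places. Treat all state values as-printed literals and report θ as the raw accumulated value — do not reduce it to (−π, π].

(-11.4211, 11.8874, -1.9605, 8.4200)

x' = -11.3000 + 8.6000·cos(-1.8563)·0.05 = -11.4211
y' = 12.3000 + 8.6000·sin(-1.8563)·0.05 = 11.8874
θ' = -1.8563 + (8.6000/1.6)·tan(-0.37)·0.05 = -1.9605
v' = 8.6000 − 3.6000·0.05 = 8.4200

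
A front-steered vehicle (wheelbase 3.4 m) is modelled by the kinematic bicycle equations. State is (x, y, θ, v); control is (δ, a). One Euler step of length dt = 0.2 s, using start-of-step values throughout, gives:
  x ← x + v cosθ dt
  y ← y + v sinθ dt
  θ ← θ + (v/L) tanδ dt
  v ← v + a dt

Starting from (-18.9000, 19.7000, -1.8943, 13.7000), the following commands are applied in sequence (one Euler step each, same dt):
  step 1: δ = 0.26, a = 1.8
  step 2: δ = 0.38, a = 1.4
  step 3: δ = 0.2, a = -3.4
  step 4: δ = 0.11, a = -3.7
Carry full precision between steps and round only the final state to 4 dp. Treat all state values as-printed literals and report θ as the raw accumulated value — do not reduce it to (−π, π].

(-18.4037, 8.9842, -1.0898, 12.9200)

after step 1 (δ=0.26, a=1.8): (-19.771020, 17.102131, -1.679918, 14.060000)
after step 2 (δ=0.38, a=1.4): (-20.077261, 14.306856, -1.349580, 14.340000)
after step 3 (δ=0.2, a=-3.4): (-19.447975, 11.508746, -1.178588, 13.660000)
after step 4 (δ=0.11, a=-3.7): (-18.403723, 8.984194, -1.089842, 12.920000)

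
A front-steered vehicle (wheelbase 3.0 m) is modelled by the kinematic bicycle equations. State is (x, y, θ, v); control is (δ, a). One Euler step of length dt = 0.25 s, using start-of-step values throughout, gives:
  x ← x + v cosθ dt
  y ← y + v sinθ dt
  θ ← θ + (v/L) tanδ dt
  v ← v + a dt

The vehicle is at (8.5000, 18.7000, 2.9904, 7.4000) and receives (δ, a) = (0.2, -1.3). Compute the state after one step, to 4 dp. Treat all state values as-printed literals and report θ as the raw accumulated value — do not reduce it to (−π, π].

x' = 8.5000 + 7.4000·cos(2.9904)·0.25 = 6.6711
y' = 18.7000 + 7.4000·sin(2.9904)·0.25 = 18.9786
θ' = 2.9904 + (7.4000/3.0)·tan(0.2)·0.25 = 3.1154
v' = 7.4000 − 1.3000·0.25 = 7.0750

(6.6711, 18.9786, 3.1154, 7.0750)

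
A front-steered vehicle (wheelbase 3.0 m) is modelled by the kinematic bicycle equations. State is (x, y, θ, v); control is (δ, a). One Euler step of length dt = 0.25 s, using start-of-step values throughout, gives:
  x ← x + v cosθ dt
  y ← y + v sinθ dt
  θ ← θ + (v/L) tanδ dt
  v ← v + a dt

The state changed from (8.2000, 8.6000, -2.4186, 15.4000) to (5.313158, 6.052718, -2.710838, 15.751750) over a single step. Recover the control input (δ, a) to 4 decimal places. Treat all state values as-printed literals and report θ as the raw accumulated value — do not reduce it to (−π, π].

a = (v'−v)/dt = (0.351750)/0.25 = 1.4070
Δθ = θ'−θ = -0.292238;  (v·dt/L) = 15.4000·0.25/3.0 = 1.283333
tan δ = Δθ·L/(v·dt) = -0.227718  →  δ = -0.2239

δ = -0.2239, a = 1.4070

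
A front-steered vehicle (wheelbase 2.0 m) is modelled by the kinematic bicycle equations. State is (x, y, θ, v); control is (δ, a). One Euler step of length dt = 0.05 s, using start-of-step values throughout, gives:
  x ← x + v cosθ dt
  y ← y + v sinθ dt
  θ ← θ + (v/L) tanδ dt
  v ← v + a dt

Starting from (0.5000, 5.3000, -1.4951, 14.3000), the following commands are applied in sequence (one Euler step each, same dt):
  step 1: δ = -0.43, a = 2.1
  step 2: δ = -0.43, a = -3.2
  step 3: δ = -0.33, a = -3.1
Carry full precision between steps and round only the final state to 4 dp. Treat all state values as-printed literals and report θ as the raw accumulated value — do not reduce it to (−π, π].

after step 1 (δ=-0.43, a=2.1): (0.554071, 4.587047, -1.659057, 14.405000)
after step 2 (δ=-0.43, a=-3.2): (0.490584, 3.869601, -1.824218, 14.245000)
after step 3 (δ=-0.33, a=-3.1): (0.312010, 3.180100, -1.946200, 14.090000)

(0.3120, 3.1801, -1.9462, 14.0900)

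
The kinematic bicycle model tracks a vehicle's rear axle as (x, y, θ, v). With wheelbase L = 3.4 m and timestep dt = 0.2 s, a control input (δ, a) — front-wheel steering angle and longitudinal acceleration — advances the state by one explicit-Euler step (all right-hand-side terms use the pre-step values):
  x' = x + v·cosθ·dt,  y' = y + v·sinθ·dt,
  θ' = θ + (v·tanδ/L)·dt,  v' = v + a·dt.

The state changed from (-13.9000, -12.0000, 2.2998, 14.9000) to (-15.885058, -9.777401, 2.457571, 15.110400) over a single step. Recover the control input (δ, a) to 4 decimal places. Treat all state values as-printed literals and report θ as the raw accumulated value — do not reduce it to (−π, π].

a = (v'−v)/dt = (0.210400)/0.2 = 1.0520
Δθ = θ'−θ = 0.157771;  (v·dt/L) = 14.9000·0.2/3.4 = 0.876471
tan δ = Δθ·L/(v·dt) = 0.180007  →  δ = 0.1781

δ = 0.1781, a = 1.0520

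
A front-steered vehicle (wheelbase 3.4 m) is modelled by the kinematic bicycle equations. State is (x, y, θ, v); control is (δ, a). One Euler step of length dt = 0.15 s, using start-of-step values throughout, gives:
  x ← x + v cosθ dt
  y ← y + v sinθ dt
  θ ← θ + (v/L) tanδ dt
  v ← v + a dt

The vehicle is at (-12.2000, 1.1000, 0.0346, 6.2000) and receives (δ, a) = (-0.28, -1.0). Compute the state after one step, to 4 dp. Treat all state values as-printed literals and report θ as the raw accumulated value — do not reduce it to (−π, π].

x' = -12.2000 + 6.2000·cos(0.0346)·0.15 = -11.2706
y' = 1.1000 + 6.2000·sin(0.0346)·0.15 = 1.1322
θ' = 0.0346 + (6.2000/3.4)·tan(-0.28)·0.15 = -0.0441
v' = 6.2000 − 1.0000·0.15 = 6.0500

(-11.2706, 1.1322, -0.0441, 6.0500)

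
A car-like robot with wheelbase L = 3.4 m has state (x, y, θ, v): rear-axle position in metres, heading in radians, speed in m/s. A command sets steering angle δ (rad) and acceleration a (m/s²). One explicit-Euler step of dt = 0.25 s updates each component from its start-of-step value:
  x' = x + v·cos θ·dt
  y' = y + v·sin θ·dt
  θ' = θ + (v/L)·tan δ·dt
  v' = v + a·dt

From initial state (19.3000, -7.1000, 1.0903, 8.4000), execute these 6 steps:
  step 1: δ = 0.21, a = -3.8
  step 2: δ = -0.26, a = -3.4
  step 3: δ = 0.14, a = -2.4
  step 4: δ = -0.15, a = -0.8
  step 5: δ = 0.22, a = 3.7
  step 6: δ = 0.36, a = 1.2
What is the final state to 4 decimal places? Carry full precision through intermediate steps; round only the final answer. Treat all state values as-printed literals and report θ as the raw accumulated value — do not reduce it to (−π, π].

(23.6475, 2.1582, 1.3594, 7.0250)

after step 1 (δ=0.21, a=-3.8): (20.270661, -5.237792, 1.221947, 7.450000)
after step 2 (δ=-0.26, a=-3.4): (20.907295, -3.487477, 1.076222, 6.600000)
after step 3 (δ=0.14, a=-2.4): (21.690479, -2.035195, 1.144610, 6.000000)
after step 4 (δ=-0.15, a=-0.8): (22.310580, -0.669372, 1.077933, 5.800000)
after step 5 (δ=0.22, a=3.7): (22.996648, 0.608052, 1.173300, 6.725000)
after step 6 (δ=0.36, a=1.2): (23.647479, 2.158220, 1.359426, 7.025000)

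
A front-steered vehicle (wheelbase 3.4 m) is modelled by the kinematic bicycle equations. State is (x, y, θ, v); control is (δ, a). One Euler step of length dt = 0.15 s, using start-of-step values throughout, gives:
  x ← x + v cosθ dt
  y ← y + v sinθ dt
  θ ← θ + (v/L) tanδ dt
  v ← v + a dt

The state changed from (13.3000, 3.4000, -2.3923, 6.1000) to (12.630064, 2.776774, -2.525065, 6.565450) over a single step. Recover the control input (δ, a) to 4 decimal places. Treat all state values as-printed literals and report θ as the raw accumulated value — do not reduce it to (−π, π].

δ = -0.4583, a = 3.1030

a = (v'−v)/dt = (0.465450)/0.15 = 3.1030
Δθ = θ'−θ = -0.132765;  (v·dt/L) = 6.1000·0.15/3.4 = 0.269118
tan δ = Δθ·L/(v·dt) = -0.493334  →  δ = -0.4583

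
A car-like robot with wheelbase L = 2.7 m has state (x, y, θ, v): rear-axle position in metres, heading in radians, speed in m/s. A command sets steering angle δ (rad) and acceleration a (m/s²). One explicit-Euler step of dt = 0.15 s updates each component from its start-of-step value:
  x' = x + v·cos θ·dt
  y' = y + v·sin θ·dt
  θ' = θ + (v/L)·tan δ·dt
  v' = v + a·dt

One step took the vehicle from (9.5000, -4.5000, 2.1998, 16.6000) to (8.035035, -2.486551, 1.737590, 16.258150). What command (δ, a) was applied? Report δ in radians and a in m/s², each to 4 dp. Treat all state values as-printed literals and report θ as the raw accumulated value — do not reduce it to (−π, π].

a = (v'−v)/dt = (-0.341850)/0.15 = -2.2790
Δθ = θ'−θ = -0.462210;  (v·dt/L) = 16.6000·0.15/2.7 = 0.922222
tan δ = Δθ·L/(v·dt) = -0.501192  →  δ = -0.4646

δ = -0.4646, a = -2.2790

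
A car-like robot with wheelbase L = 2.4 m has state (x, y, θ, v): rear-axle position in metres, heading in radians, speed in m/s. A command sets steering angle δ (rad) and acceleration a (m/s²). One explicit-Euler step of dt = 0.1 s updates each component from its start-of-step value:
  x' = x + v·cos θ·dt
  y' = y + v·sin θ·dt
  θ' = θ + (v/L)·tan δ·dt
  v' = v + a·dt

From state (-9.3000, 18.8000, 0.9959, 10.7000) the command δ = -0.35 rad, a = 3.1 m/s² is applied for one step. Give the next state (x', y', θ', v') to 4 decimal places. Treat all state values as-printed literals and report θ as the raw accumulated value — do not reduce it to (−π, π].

(-8.7182, 19.6980, 0.8332, 11.0100)

x' = -9.3000 + 10.7000·cos(0.9959)·0.1 = -8.7182
y' = 18.8000 + 10.7000·sin(0.9959)·0.1 = 19.6980
θ' = 0.9959 + (10.7000/2.4)·tan(-0.35)·0.1 = 0.8332
v' = 10.7000 + 3.1000·0.1 = 11.0100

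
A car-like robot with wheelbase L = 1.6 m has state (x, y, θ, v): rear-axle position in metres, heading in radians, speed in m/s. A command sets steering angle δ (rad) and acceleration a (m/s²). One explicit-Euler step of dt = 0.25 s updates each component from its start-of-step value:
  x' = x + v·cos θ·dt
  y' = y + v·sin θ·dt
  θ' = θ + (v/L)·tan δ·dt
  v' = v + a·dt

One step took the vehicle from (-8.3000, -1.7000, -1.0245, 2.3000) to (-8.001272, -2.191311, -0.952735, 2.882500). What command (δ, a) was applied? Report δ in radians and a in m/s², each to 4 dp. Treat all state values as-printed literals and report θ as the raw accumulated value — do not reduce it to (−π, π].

δ = 0.1971, a = 2.3300

a = (v'−v)/dt = (0.582500)/0.25 = 2.3300
Δθ = θ'−θ = 0.071765;  (v·dt/L) = 2.3000·0.25/1.6 = 0.359375
tan δ = Δθ·L/(v·dt) = 0.199694  →  δ = 0.1971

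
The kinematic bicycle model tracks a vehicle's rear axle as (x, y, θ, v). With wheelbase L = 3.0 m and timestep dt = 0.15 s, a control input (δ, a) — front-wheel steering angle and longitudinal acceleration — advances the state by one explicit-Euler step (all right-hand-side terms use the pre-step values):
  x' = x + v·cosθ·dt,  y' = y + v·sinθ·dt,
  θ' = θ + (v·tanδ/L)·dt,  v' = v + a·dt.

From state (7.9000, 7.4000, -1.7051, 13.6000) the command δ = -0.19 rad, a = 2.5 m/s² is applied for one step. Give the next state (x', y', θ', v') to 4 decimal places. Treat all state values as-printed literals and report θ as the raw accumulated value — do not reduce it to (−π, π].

(7.6268, 5.3784, -1.8359, 13.9750)

x' = 7.9000 + 13.6000·cos(-1.7051)·0.15 = 7.6268
y' = 7.4000 + 13.6000·sin(-1.7051)·0.15 = 5.3784
θ' = -1.7051 + (13.6000/3.0)·tan(-0.19)·0.15 = -1.8359
v' = 13.6000 + 2.5000·0.15 = 13.9750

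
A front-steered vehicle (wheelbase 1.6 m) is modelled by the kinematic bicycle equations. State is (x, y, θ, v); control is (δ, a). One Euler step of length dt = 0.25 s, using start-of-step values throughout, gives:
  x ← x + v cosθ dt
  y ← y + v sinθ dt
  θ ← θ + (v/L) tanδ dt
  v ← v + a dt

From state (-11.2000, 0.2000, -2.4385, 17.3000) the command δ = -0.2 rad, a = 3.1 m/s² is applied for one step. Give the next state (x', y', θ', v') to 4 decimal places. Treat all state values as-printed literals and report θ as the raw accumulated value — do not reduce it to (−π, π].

(-14.4993, -2.5965, -2.9865, 18.0750)

x' = -11.2000 + 17.3000·cos(-2.4385)·0.25 = -14.4993
y' = 0.2000 + 17.3000·sin(-2.4385)·0.25 = -2.5965
θ' = -2.4385 + (17.3000/1.6)·tan(-0.2)·0.25 = -2.9865
v' = 17.3000 + 3.1000·0.25 = 18.0750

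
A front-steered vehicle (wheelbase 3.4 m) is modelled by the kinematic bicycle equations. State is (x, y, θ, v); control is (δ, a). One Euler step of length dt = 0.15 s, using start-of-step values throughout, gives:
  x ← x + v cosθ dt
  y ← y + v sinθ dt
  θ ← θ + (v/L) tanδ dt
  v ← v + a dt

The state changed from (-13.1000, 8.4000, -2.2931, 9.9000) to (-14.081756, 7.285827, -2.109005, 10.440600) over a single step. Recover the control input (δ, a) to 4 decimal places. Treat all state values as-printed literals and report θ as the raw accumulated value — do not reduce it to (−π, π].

a = (v'−v)/dt = (0.540600)/0.15 = 3.6040
Δθ = θ'−θ = 0.184095;  (v·dt/L) = 9.9000·0.15/3.4 = 0.436765
tan δ = Δθ·L/(v·dt) = 0.421497  →  δ = 0.3989

δ = 0.3989, a = 3.6040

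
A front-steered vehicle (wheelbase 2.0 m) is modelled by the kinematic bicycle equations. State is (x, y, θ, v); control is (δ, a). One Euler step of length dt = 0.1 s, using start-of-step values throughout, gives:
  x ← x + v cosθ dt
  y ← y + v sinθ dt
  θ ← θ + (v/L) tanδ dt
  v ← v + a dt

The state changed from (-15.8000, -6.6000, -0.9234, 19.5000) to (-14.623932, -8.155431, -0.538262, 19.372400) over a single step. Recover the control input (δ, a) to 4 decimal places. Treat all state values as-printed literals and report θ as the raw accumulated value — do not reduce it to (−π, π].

δ = 0.3762, a = -1.2760

a = (v'−v)/dt = (-0.127600)/0.1 = -1.2760
Δθ = θ'−θ = 0.385138;  (v·dt/L) = 19.5000·0.1/2.0 = 0.975000
tan δ = Δθ·L/(v·dt) = 0.395013  →  δ = 0.3762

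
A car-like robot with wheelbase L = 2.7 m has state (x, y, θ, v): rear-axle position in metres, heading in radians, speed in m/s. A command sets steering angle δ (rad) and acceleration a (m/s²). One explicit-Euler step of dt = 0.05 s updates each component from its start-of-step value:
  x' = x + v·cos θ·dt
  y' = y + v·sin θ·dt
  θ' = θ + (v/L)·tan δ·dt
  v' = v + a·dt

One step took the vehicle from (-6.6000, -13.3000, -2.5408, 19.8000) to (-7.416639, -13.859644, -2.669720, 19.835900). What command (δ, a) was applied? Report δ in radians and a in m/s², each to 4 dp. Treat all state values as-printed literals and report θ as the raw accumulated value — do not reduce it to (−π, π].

δ = -0.3381, a = 0.7180

a = (v'−v)/dt = (0.035900)/0.05 = 0.7180
Δθ = θ'−θ = -0.128920;  (v·dt/L) = 19.8000·0.05/2.7 = 0.366667
tan δ = Δθ·L/(v·dt) = -0.351600  →  δ = -0.3381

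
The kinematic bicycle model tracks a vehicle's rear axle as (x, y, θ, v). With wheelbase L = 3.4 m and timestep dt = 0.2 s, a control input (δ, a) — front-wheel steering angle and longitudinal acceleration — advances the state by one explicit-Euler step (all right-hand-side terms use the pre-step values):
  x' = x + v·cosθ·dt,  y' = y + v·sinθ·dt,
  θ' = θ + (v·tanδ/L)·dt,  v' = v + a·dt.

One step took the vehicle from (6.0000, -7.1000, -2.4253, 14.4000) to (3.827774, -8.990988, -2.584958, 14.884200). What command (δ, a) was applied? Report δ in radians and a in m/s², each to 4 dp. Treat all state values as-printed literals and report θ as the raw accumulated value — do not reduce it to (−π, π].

δ = -0.1863, a = 2.4210

a = (v'−v)/dt = (0.484200)/0.2 = 2.4210
Δθ = θ'−θ = -0.159658;  (v·dt/L) = 14.4000·0.2/3.4 = 0.847059
tan δ = Δθ·L/(v·dt) = -0.188485  →  δ = -0.1863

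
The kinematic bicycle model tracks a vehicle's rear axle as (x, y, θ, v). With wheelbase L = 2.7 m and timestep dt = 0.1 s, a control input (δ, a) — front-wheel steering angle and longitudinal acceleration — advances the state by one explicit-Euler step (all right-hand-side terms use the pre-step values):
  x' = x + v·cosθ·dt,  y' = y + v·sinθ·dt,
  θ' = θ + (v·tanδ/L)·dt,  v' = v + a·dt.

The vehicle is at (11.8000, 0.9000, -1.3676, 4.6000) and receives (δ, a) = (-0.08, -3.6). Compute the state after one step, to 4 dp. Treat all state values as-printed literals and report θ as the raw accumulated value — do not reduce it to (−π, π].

x' = 11.8000 + 4.6000·cos(-1.3676)·0.1 = 11.8928
y' = 0.9000 + 4.6000·sin(-1.3676)·0.1 = 0.4495
θ' = -1.3676 + (4.6000/2.7)·tan(-0.08)·0.1 = -1.3813
v' = 4.6000 − 3.6000·0.1 = 4.2400

(11.8928, 0.4495, -1.3813, 4.2400)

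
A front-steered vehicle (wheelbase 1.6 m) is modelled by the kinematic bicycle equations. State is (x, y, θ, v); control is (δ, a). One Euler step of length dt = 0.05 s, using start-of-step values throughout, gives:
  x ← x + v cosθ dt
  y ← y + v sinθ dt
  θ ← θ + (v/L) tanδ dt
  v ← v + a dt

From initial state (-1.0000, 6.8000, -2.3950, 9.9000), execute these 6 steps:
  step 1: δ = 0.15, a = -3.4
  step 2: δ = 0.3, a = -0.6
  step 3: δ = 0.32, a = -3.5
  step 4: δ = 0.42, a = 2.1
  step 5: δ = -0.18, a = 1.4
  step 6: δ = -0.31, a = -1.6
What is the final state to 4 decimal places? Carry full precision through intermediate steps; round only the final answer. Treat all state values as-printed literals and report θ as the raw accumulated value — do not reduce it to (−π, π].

after step 1 (δ=0.15, a=-3.4): (-1.363334, 6.463825, -2.348243, 9.730000)
after step 2 (δ=0.3, a=-0.6): (-1.704595, 6.117093, -2.254185, 9.700000)
after step 3 (δ=0.32, a=-3.5): (-2.010835, 5.741006, -2.153733, 9.525000)
after step 4 (δ=0.42, a=2.1): (-2.273000, 5.343408, -2.020807, 9.630000)
after step 5 (δ=-0.18, a=1.4): (-2.482441, 4.909845, -2.075569, 9.700000)
after step 6 (δ=-0.31, a=-1.6): (-2.716991, 4.485332, -2.172668, 9.620000)

(-2.7170, 4.4853, -2.1727, 9.6200)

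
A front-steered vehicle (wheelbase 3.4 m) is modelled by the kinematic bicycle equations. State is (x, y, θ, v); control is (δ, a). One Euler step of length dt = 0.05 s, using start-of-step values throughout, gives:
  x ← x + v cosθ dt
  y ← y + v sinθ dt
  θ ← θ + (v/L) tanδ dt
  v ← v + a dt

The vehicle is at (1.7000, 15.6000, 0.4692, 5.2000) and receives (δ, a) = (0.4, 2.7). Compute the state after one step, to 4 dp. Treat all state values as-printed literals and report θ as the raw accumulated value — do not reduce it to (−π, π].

(1.9319, 15.7176, 0.5015, 5.3350)

x' = 1.7000 + 5.2000·cos(0.4692)·0.05 = 1.9319
y' = 15.6000 + 5.2000·sin(0.4692)·0.05 = 15.7176
θ' = 0.4692 + (5.2000/3.4)·tan(0.4)·0.05 = 0.5015
v' = 5.2000 + 2.7000·0.05 = 5.3350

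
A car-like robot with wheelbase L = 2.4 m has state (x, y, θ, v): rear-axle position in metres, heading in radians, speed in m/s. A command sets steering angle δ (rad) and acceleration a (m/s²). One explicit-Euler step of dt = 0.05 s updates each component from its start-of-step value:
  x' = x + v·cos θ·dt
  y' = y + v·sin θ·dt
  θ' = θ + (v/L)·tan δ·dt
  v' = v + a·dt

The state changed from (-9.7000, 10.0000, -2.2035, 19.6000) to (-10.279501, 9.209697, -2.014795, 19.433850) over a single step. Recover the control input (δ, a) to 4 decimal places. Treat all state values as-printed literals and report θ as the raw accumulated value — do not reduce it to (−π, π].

a = (v'−v)/dt = (-0.166150)/0.05 = -3.3230
Δθ = θ'−θ = 0.188705;  (v·dt/L) = 19.6000·0.05/2.4 = 0.408333
tan δ = Δθ·L/(v·dt) = 0.462135  →  δ = 0.4329

δ = 0.4329, a = -3.3230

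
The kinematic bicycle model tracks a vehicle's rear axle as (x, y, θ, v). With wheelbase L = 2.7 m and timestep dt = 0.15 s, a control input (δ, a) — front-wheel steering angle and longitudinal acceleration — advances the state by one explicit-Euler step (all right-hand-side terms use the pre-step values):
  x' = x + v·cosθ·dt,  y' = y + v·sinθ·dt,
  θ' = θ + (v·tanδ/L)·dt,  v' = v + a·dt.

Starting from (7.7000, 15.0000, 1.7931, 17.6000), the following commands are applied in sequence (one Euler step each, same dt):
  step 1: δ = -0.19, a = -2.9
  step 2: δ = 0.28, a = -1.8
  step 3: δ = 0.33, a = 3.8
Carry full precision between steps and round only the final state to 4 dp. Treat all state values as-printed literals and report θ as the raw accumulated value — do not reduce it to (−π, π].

(6.2603, 22.5629, 2.2008, 17.4650)

after step 1 (δ=-0.19, a=-2.9): (7.117940, 17.575035, 1.605054, 17.165000)
after step 2 (δ=0.28, a=-1.8): (7.029753, 20.148275, 1.879269, 16.895000)
after step 3 (δ=0.33, a=3.8): (6.260345, 22.562904, 2.200767, 17.465000)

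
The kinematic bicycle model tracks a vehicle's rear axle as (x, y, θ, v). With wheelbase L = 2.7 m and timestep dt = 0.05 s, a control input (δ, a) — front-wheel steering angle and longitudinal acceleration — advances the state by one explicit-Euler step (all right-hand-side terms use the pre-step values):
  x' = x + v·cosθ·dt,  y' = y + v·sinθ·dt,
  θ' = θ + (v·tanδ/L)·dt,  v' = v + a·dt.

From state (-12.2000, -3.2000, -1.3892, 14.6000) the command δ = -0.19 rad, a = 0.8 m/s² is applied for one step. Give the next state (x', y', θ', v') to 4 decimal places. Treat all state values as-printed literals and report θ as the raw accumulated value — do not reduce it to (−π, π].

x' = -12.2000 + 14.6000·cos(-1.3892)·0.05 = -12.0682
y' = -3.2000 + 14.6000·sin(-1.3892)·0.05 = -3.9180
θ' = -1.3892 + (14.6000/2.7)·tan(-0.19)·0.05 = -1.4412
v' = 14.6000 + 0.8000·0.05 = 14.6400

(-12.0682, -3.9180, -1.4412, 14.6400)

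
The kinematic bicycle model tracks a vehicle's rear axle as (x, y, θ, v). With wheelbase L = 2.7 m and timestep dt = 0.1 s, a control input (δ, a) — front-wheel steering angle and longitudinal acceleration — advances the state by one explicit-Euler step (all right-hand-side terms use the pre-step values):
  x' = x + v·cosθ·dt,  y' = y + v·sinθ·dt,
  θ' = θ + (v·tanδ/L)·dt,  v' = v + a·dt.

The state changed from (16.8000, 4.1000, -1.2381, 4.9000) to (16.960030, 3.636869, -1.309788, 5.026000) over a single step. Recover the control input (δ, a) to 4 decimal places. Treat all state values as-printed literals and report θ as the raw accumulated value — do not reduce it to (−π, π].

a = (v'−v)/dt = (0.126000)/0.1 = 1.2600
Δθ = θ'−θ = -0.071688;  (v·dt/L) = 4.9000·0.1/2.7 = 0.181481
tan δ = Δθ·L/(v·dt) = -0.395016  →  δ = -0.3762

δ = -0.3762, a = 1.2600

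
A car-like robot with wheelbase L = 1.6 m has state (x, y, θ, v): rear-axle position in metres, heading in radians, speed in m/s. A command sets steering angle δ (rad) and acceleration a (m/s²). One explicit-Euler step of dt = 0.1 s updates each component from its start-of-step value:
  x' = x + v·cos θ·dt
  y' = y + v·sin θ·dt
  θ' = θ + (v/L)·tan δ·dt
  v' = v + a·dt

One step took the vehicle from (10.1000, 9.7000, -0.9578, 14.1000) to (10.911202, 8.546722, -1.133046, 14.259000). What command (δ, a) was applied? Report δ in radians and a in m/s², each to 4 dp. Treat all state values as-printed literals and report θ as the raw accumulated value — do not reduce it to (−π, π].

δ = -0.1963, a = 1.5900

a = (v'−v)/dt = (0.159000)/0.1 = 1.5900
Δθ = θ'−θ = -0.175246;  (v·dt/L) = 14.1000·0.1/1.6 = 0.881250
tan δ = Δθ·L/(v·dt) = -0.198861  →  δ = -0.1963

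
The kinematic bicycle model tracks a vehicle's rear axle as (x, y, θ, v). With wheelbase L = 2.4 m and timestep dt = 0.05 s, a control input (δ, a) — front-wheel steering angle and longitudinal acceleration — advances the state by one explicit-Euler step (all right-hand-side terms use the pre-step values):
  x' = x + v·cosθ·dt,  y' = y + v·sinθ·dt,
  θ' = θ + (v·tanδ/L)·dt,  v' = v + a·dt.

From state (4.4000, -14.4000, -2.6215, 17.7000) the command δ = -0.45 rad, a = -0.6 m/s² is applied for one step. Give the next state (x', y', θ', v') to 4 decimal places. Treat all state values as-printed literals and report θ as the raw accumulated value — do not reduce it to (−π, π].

(3.6320, -14.8398, -2.7996, 17.6700)

x' = 4.4000 + 17.7000·cos(-2.6215)·0.05 = 3.6320
y' = -14.4000 + 17.7000·sin(-2.6215)·0.05 = -14.8398
θ' = -2.6215 + (17.7000/2.4)·tan(-0.45)·0.05 = -2.7996
v' = 17.7000 − 0.6000·0.05 = 17.6700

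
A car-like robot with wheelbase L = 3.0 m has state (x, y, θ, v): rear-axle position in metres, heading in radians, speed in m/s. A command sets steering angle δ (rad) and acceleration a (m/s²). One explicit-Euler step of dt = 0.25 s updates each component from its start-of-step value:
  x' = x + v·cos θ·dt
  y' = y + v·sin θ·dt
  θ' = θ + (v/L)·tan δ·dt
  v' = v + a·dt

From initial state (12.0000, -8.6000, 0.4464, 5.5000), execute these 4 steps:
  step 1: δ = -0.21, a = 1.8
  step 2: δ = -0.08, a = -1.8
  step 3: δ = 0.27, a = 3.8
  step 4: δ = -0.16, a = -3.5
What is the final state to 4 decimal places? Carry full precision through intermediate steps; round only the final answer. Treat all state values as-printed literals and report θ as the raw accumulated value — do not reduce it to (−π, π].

after step 1 (δ=-0.21, a=1.8): (13.240260, -8.006383, 0.348710, 5.950000)
after step 2 (δ=-0.08, a=-1.8): (14.638234, -7.498126, 0.308958, 5.500000)
after step 3 (δ=0.27, a=3.8): (15.948129, -7.080035, 0.435806, 6.450000)
after step 4 (δ=-0.16, a=-3.5): (17.409909, -6.399333, 0.349064, 5.575000)

(17.4099, -6.3993, 0.3491, 5.5750)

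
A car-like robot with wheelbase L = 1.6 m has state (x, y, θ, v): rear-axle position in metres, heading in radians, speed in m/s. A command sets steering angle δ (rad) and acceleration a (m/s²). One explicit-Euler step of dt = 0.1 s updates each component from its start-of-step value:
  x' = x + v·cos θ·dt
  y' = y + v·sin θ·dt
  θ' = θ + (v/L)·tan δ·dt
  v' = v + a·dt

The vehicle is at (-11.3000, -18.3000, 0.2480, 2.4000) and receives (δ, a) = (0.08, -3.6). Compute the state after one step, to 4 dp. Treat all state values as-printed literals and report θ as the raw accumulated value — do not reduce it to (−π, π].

x' = -11.3000 + 2.4000·cos(0.2480)·0.1 = -11.0673
y' = -18.3000 + 2.4000·sin(0.2480)·0.1 = -18.2411
θ' = 0.2480 + (2.4000/1.6)·tan(0.08)·0.1 = 0.2600
v' = 2.4000 − 3.6000·0.1 = 2.0400

(-11.0673, -18.2411, 0.2600, 2.0400)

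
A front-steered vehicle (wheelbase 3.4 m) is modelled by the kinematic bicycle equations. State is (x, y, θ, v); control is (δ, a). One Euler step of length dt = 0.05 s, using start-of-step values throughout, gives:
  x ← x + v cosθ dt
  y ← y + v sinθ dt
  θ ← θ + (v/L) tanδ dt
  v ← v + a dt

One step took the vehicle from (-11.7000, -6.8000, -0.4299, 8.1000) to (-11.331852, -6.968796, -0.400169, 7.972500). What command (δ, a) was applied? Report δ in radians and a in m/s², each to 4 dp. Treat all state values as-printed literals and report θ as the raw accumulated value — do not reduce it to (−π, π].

a = (v'−v)/dt = (-0.127500)/0.05 = -2.5500
Δθ = θ'−θ = 0.029731;  (v·dt/L) = 8.1000·0.05/3.4 = 0.119118
tan δ = Δθ·L/(v·dt) = 0.249594  →  δ = 0.2446

δ = 0.2446, a = -2.5500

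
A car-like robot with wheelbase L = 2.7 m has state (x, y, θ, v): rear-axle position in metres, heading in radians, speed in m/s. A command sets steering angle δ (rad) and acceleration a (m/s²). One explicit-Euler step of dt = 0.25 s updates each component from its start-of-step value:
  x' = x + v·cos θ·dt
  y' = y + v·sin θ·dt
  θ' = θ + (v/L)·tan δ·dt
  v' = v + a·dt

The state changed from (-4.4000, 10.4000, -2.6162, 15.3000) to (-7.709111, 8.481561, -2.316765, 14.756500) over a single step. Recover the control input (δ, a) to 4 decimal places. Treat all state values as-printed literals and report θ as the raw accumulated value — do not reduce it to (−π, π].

a = (v'−v)/dt = (-0.543500)/0.25 = -2.1740
Δθ = θ'−θ = 0.299435;  (v·dt/L) = 15.3000·0.25/2.7 = 1.416667
tan δ = Δθ·L/(v·dt) = 0.211366  →  δ = 0.2083

δ = 0.2083, a = -2.1740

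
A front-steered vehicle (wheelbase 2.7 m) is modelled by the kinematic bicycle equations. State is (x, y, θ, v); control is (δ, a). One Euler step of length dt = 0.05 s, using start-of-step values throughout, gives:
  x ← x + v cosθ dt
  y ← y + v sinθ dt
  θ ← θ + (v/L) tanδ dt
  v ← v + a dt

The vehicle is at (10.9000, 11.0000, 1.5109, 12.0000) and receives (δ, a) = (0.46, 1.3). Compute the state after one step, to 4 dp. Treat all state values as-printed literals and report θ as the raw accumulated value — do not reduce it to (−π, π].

x' = 10.9000 + 12.0000·cos(1.5109)·0.05 = 10.9359
y' = 11.0000 + 12.0000·sin(1.5109)·0.05 = 11.5989
θ' = 1.5109 + (12.0000/2.7)·tan(0.46)·0.05 = 1.6210
v' = 12.0000 + 1.3000·0.05 = 12.0650

(10.9359, 11.5989, 1.6210, 12.0650)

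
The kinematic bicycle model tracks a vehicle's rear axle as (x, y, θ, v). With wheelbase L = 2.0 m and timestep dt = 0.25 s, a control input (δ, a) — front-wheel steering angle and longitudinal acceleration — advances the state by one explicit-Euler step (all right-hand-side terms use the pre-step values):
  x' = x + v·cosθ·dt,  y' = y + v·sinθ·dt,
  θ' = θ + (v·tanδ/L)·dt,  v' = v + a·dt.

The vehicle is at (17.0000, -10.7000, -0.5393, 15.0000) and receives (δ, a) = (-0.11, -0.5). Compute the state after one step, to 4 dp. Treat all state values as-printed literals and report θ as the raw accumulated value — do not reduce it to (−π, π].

(20.2178, -12.6258, -0.7464, 14.8750)

x' = 17.0000 + 15.0000·cos(-0.5393)·0.25 = 20.2178
y' = -10.7000 + 15.0000·sin(-0.5393)·0.25 = -12.6258
θ' = -0.5393 + (15.0000/2.0)·tan(-0.11)·0.25 = -0.7464
v' = 15.0000 − 0.5000·0.25 = 14.8750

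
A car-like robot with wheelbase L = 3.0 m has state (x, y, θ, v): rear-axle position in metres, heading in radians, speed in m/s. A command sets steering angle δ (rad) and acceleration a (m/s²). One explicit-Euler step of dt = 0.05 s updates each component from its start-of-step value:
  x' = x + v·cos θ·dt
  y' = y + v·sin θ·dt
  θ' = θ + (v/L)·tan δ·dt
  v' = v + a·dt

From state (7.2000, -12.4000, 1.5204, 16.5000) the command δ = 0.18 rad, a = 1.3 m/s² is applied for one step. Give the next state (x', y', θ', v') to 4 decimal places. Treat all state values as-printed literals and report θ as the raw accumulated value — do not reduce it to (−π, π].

(7.2416, -11.5760, 1.5704, 16.5650)

x' = 7.2000 + 16.5000·cos(1.5204)·0.05 = 7.2416
y' = -12.4000 + 16.5000·sin(1.5204)·0.05 = -11.5760
θ' = 1.5204 + (16.5000/3.0)·tan(0.18)·0.05 = 1.5704
v' = 16.5000 + 1.3000·0.05 = 16.5650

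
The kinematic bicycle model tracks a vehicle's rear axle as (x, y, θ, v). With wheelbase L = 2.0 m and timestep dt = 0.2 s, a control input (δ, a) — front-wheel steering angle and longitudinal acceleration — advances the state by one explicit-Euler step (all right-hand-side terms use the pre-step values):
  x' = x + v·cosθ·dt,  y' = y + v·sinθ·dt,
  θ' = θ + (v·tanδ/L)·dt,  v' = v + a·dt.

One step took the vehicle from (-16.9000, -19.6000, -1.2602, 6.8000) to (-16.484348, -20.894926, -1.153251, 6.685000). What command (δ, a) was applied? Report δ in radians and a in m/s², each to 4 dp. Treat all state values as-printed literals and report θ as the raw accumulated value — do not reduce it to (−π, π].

δ = 0.1560, a = -0.5750

a = (v'−v)/dt = (-0.115000)/0.2 = -0.5750
Δθ = θ'−θ = 0.106949;  (v·dt/L) = 6.8000·0.2/2.0 = 0.680000
tan δ = Δθ·L/(v·dt) = 0.157278  →  δ = 0.1560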